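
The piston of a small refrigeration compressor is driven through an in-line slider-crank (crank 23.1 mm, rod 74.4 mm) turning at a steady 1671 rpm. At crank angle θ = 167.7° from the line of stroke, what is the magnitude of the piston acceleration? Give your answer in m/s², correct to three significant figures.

490

ω = 2π·1671/60 = 175 rad/s
x(θ) = r cosθ + √(L² − r² sin²θ); with ω constant, a = ω²·d²x/dθ².
d²x/dθ² = −r cosθ − r²(cos2θ)/√u − r⁴ sin²2θ/(4u^{3/2}),  u = L² − r² sin²θ = 0.00551114 m².
Substituting r = 0.0231 m, L = 0.0744 m, θ = 167.7°: d²x/dθ² = +0.016004 m.
a = ω²·d²x/dθ² = (175)²·(+0.016004) = +490.05 m/s²;  |a| = 490.05 m/s².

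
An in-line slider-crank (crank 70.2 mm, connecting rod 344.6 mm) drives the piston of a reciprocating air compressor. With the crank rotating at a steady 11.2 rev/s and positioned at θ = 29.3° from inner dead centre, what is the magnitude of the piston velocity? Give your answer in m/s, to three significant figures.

2.85

ω = 2π·11.2 = 70.37 rad/s
For an in-line slider-crank, x = r cosθ + √(L² − r² sin²θ), so v = −rω sinθ·[1 + r cosθ/√(L² − r² sin²θ)].
With r = 0.0702 m, L = 0.3446 m, θ = 29.3°: √(L² − r² sin²θ) = 0.34288 m.
v = −0.0702·70.37·0.48938·[1 + 0.0702·0.87207/0.34288] = -2.8492 m/s.
|v| = 2.8492 m/s.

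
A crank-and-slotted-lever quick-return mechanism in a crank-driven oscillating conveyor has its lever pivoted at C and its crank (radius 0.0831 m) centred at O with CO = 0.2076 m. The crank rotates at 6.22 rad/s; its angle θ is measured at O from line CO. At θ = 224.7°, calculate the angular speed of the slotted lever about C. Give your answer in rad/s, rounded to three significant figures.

1.31

ω = 6.22 rad/s
Crank pin A relative to C: A = (d + r cosθ, r sinθ); lever angle φ = atan2(r sinθ, d + r cosθ).
Differentiating tanφ: φ̇ = rω(d cosθ + r)/(d² + r² + 2dr cosθ).
d² + r² + 2dr cosθ = |CA|² = 0.0254786 m²;  d cosθ + r = -0.064462 m.
|ω_lever| = |0.0831·6.22·-0.064462| / 0.0254786 = 1.3077 rad/s.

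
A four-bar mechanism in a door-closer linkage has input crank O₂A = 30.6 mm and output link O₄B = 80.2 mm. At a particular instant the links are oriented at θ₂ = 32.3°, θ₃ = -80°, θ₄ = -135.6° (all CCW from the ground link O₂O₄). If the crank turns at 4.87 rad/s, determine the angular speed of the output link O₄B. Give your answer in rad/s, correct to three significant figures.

ω₂ = 4.87 rad/s
Differentiating the loop-closure r₂e^{iθ₂}+r₃e^{iθ₃}=r₁+r₄e^{iθ₄} gives r₂ω₂e^{iθ₂}+r₃ω₃e^{iθ₃}=r₄ω₄e^{iθ₄}.
Eliminating the other unknown: ω₄ = r₂ω₂ sin(θ₂−θ₃) / [r₄ sin(θ₄−θ₃)].
Numerator sine = +0.92521; denominator sine = -0.82511.
Result = 0.0306·4.87·(+0.92521) / (0.0802·(-0.82511)) = -2.0835 rad/s; magnitude 2.0835 rad/s.

2.08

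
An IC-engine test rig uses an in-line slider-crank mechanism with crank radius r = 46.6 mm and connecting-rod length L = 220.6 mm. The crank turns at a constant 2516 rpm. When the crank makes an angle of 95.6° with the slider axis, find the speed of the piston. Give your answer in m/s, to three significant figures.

ω = 2π·2516/60 = 263.5 rad/s
For an in-line slider-crank, x = r cosθ + √(L² − r² sin²θ), so v = −rω sinθ·[1 + r cosθ/√(L² − r² sin²θ)].
With r = 0.0466 m, L = 0.2206 m, θ = 95.6°: √(L² − r² sin²θ) = 0.21567 m.
v = −0.0466·263.5·0.99523·[1 + 0.0466·-0.09758/0.21567] = -11.962 m/s.
|v| = 11.962 m/s.

12.0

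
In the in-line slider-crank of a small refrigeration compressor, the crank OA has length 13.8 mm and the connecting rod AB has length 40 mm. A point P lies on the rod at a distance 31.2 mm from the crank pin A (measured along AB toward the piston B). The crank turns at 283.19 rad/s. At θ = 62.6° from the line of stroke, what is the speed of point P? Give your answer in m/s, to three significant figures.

ω = 283.2 rad/s.  Crank-pin speed |V_A| = rω = 3.908 m/s, perpendicular to OA.
Rod angle: sinφ = −(r/L) sinθ ⇒ φ = -17.836°; ω_rod = −rω cosθ/√(L²−r²sin²θ) = -47.232 rad/s.
V_P = V_A + ω_rod × AP, with AP = 0.0312 m along the rod.
Components: V_Px = −rω sinθ − a·ω_rod·sinφ = -3.921 m/s;  V_Py = rω cosθ + a·ω_rod·cosφ = +0.39566 m/s.
|V_P| = √(V_Px² + V_Py²) = 3.9409 m/s.

3.94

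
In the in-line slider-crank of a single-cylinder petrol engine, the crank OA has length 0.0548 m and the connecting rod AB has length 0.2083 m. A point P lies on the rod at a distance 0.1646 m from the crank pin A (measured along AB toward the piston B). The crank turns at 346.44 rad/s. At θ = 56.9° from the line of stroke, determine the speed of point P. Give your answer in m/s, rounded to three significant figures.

ω = 346.4 rad/s.  Crank-pin speed |V_A| = rω = 18.985 m/s, perpendicular to OA.
Rod angle: sinφ = −(r/L) sinθ ⇒ φ = -12.732°; ω_rod = −rω cosθ/√(L²−r²sin²θ) = -51.028 rad/s.
V_P = V_A + ω_rod × AP, with AP = 0.1646 m along the rod.
Components: V_Px = −rω sinθ − a·ω_rod·sinφ = -17.755 m/s;  V_Py = rω cosθ + a·ω_rod·cosφ = +2.1751 m/s.
|V_P| = √(V_Px² + V_Py²) = 17.888 m/s.

17.9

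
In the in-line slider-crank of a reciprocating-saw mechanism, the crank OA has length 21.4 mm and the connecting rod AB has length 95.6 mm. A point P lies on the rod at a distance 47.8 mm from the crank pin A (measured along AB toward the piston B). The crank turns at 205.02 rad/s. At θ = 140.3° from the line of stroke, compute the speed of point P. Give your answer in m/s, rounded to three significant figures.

3.07

ω = 205 rad/s.  Crank-pin speed |V_A| = rω = 4.3874 m/s, perpendicular to OA.
Rod angle: sinφ = −(r/L) sinθ ⇒ φ = -8.221°; ω_rod = −rω cosθ/√(L²−r²sin²θ) = +35.677 rad/s.
V_P = V_A + ω_rod × AP, with AP = 0.0478 m along the rod.
Components: V_Px = −rω sinθ − a·ω_rod·sinφ = -2.5587 m/s;  V_Py = rω cosθ + a·ω_rod·cosφ = -1.6878 m/s.
|V_P| = √(V_Px² + V_Py²) = 3.0653 m/s.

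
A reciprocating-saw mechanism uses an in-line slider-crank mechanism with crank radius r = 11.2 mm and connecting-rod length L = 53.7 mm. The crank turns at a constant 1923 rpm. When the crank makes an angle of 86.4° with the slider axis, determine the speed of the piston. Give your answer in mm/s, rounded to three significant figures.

2280

ω = 2π·1923/60 = 201.4 rad/s
For an in-line slider-crank, x = r cosθ + √(L² − r² sin²θ), so v = −rω sinθ·[1 + r cosθ/√(L² − r² sin²θ)].
With r = 0.0112 m, L = 0.0537 m, θ = 86.4°: √(L² − r² sin²θ) = 0.052524 m.
v = −0.0112·201.4·0.99803·[1 + 0.0112·0.06279/0.052524] = -2.2811 m/s.
|v| = 2.2811 m/s = 2281.1 mm/s.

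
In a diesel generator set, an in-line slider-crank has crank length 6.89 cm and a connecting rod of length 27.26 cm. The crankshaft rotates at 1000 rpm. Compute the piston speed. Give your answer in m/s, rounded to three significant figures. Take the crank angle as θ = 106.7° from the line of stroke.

ω = 2π·1000/60 = 104.7 rad/s
For an in-line slider-crank, x = r cosθ + √(L² − r² sin²θ), so v = −rω sinθ·[1 + r cosθ/√(L² − r² sin²θ)].
With r = 0.0689 m, L = 0.2726 m, θ = 106.7°: √(L² − r² sin²θ) = 0.26449 m.
v = −0.0689·104.7·0.95782·[1 + 0.0689·-0.28736/0.26449] = -6.3935 m/s.
|v| = 6.3935 m/s.

6.39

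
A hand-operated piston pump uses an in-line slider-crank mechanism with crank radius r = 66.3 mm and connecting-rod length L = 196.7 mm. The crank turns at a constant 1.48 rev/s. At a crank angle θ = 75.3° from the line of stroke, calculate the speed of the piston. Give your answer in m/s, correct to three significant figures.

0.650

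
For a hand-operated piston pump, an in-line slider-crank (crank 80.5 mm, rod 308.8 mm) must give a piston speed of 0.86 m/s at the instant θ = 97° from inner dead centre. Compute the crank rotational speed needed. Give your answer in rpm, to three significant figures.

106

For an in-line slider-crank, |v_piston| = rω|sinθ|·[1 + r cosθ/√(L² − r² sin²θ)].
With r = 0.0805 m, L = 0.3088 m, θ = 97°: the bracketed kinematic factor |dx/dθ| = 0.077272 m.
ω = v/|dx/dθ| = 0.86/0.077272 = 11.13 rad/s.
N = 60ω/(2π) = 106.28 rpm.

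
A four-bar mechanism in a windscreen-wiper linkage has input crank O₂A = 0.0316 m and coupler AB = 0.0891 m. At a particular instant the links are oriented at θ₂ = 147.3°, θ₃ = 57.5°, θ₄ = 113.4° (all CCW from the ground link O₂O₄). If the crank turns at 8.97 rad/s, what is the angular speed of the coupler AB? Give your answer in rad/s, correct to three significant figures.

2.14

ω₂ = 8.97 rad/s
Differentiating the loop-closure r₂e^{iθ₂}+r₃e^{iθ₃}=r₁+r₄e^{iθ₄} gives r₂ω₂e^{iθ₂}+r₃ω₃e^{iθ₃}=r₄ω₄e^{iθ₄}.
Eliminating the other unknown: ω₃ = r₂ω₂ sin(θ₄−θ₂) / [r₃ sin(θ₃−θ₄)].
Numerator sine = -0.55775; denominator sine = -0.82806.
Result = 0.0316·8.97·(-0.55775) / (0.0891·(-0.82806)) = +2.1428 rad/s; magnitude 2.1428 rad/s.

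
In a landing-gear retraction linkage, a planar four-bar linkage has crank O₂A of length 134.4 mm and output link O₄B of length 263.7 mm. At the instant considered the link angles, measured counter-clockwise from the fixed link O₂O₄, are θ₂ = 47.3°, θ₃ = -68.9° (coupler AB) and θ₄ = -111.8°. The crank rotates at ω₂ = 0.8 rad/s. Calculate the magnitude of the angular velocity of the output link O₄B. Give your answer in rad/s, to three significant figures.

ω₂ = 0.8 rad/s
Differentiating the loop-closure r₂e^{iθ₂}+r₃e^{iθ₃}=r₁+r₄e^{iθ₄} gives r₂ω₂e^{iθ₂}+r₃ω₃e^{iθ₃}=r₄ω₄e^{iθ₄}.
Eliminating the other unknown: ω₄ = r₂ω₂ sin(θ₂−θ₃) / [r₄ sin(θ₄−θ₃)].
Numerator sine = +0.89726; denominator sine = -0.68072.
Result = 0.1344·0.8·(+0.89726) / (0.2637·(-0.68072)) = -0.53744 rad/s; magnitude 0.53744 rad/s.

0.537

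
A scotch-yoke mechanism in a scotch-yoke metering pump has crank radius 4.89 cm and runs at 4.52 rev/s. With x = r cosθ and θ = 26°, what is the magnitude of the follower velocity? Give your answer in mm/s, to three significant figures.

609

ω = 28.4 rad/s (from 4.52 rev/s).
x = r cosθ ⇒ ẋ = −rω sinθ.
|v| = rω|sinθ| = 0.0489·28.4·|sin 26°| = 0.60879 m/s = 608.79 mm/s.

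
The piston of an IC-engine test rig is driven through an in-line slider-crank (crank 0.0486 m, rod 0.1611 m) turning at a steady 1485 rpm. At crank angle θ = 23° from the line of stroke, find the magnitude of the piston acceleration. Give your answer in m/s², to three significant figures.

1330

ω = 2π·1485/60 = 155.5 rad/s
x(θ) = r cosθ + √(L² − r² sin²θ); with ω constant, a = ω²·d²x/dθ².
d²x/dθ² = −r cosθ − r²(cos2θ)/√u − r⁴ sin²2θ/(4u^{3/2}),  u = L² − r² sin²θ = 0.0255926 m².
Substituting r = 0.0486 m, L = 0.1611 m, θ = 23°: d²x/dθ² = -0.055169 m.
a = ω²·d²x/dθ² = (155.5)²·(-0.055169) = -1334.2 m/s²;  |a| = 1334.2 m/s².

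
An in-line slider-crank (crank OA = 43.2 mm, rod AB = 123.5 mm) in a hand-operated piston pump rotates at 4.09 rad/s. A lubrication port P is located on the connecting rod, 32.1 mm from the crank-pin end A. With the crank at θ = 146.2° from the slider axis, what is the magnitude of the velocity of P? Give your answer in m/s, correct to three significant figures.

0.142

ω = 4.09 rad/s.  Crank-pin speed |V_A| = rω = 0.17669 m/s, perpendicular to OA.
Rod angle: sinφ = −(r/L) sinθ ⇒ φ = -11.221°; ω_rod = −rω cosθ/√(L²−r²sin²θ) = +1.212 rad/s.
V_P = V_A + ω_rod × AP, with AP = 0.0321 m along the rod.
Components: V_Px = −rω sinθ − a·ω_rod·sinφ = -0.09072 m/s;  V_Py = rω cosθ + a·ω_rod·cosφ = -0.10866 m/s.
|V_P| = √(V_Px² + V_Py²) = 0.14155 m/s.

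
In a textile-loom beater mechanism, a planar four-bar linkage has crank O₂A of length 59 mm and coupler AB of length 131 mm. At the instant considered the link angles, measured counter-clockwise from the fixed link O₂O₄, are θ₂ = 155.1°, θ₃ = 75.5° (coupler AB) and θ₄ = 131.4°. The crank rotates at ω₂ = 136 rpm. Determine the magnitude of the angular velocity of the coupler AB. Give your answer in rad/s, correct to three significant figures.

3.11

ω₂ = 14.24 rad/s (from 136 rpm).
Differentiating the loop-closure r₂e^{iθ₂}+r₃e^{iθ₃}=r₁+r₄e^{iθ₄} gives r₂ω₂e^{iθ₂}+r₃ω₃e^{iθ₃}=r₄ω₄e^{iθ₄}.
Eliminating the other unknown: ω₃ = r₂ω₂ sin(θ₄−θ₂) / [r₃ sin(θ₃−θ₄)].
Numerator sine = -0.40195; denominator sine = -0.82806.
Result = 0.059·14.24·(-0.40195) / (0.131·(-0.82806)) = +3.1136 rad/s; magnitude 3.1136 rad/s.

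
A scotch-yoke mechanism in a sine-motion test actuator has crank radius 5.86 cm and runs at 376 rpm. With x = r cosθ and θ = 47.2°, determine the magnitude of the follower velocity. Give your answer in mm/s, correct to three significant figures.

1690

ω = 39.37 rad/s (from 376 rpm).
x = r cosθ ⇒ ẋ = −rω sinθ.
|v| = rω|sinθ| = 0.0586·39.37·|sin 47.2°| = 1.693 m/s = 1693 mm/s.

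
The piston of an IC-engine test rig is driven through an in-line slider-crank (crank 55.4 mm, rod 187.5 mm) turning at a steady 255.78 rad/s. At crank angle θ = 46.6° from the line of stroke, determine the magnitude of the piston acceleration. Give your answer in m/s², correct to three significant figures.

ω = 255.8 rad/s
x(θ) = r cosθ + √(L² − r² sin²θ); with ω constant, a = ω²·d²x/dθ².
d²x/dθ² = −r cosθ − r²(cos2θ)/√u − r⁴ sin²2θ/(4u^{3/2}),  u = L² − r² sin²θ = 0.033536 m².
Substituting r = 0.0554 m, L = 0.1875 m, θ = 46.6°: d²x/dθ² = -0.037511 m.
a = ω²·d²x/dθ² = (255.8)²·(-0.037511) = -2454.1 m/s²;  |a| = 2454.1 m/s².

2450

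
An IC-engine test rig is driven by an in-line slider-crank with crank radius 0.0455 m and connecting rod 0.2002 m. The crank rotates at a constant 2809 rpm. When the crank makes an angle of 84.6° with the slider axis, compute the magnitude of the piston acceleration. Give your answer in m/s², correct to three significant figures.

531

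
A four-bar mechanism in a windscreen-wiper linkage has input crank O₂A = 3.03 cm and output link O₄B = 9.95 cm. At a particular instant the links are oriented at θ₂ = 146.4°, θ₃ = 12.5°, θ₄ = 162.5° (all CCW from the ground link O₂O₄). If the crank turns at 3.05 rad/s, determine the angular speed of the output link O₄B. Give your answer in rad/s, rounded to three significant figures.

1.34

ω₂ = 3.05 rad/s
Differentiating the loop-closure r₂e^{iθ₂}+r₃e^{iθ₃}=r₁+r₄e^{iθ₄} gives r₂ω₂e^{iθ₂}+r₃ω₃e^{iθ₃}=r₄ω₄e^{iθ₄}.
Eliminating the other unknown: ω₄ = r₂ω₂ sin(θ₂−θ₃) / [r₄ sin(θ₄−θ₃)].
Numerator sine = +0.72055; denominator sine = +0.50000.
Result = 0.0303·3.05·(+0.72055) / (0.0995·(+0.50000)) = +1.3385 rad/s; magnitude 1.3385 rad/s.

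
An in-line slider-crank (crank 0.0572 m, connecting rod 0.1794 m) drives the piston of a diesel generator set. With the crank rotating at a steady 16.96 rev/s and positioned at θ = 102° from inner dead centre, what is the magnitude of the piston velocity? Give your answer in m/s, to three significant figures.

ω = 2π·17 = 106.6 rad/s
For an in-line slider-crank, x = r cosθ + √(L² − r² sin²θ), so v = −rω sinθ·[1 + r cosθ/√(L² − r² sin²θ)].
With r = 0.0572 m, L = 0.1794 m, θ = 102°: √(L² − r² sin²θ) = 0.17045 m.
v = −0.0572·106.6·0.97815·[1 + 0.0572·-0.20791/0.17045] = -5.5462 m/s.
|v| = 5.5462 m/s.

5.55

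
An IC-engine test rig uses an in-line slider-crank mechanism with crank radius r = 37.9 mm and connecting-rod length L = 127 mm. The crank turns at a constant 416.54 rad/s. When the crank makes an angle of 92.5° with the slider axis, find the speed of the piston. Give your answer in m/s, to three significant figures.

ω = 416.5 rad/s
For an in-line slider-crank, x = r cosθ + √(L² − r² sin²θ), so v = −rω sinθ·[1 + r cosθ/√(L² − r² sin²θ)].
With r = 0.0379 m, L = 0.127 m, θ = 92.5°: √(L² − r² sin²θ) = 0.12122 m.
v = −0.0379·416.5·0.99905·[1 + 0.0379·-0.04362/0.12122] = -15.557 m/s.
|v| = 15.557 m/s.

15.6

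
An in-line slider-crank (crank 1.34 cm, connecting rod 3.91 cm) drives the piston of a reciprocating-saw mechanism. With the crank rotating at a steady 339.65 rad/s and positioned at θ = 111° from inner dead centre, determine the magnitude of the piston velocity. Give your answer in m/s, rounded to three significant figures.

ω = 339.6 rad/s
For an in-line slider-crank, x = r cosθ + √(L² − r² sin²θ), so v = −rω sinθ·[1 + r cosθ/√(L² − r² sin²θ)].
With r = 0.0134 m, L = 0.0391 m, θ = 111°: √(L² − r² sin²θ) = 0.037045 m.
v = −0.0134·339.6·0.93358·[1 + 0.0134·-0.35837/0.037045] = -3.6982 m/s.
|v| = 3.6982 m/s.

3.70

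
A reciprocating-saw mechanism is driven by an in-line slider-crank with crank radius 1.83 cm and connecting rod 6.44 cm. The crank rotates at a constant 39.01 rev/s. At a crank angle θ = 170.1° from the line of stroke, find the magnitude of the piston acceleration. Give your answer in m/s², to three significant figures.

788

ω = 2π·39 = 245.1 rad/s
x(θ) = r cosθ + √(L² − r² sin²θ); with ω constant, a = ω²·d²x/dθ².
d²x/dθ² = −r cosθ − r²(cos2θ)/√u − r⁴ sin²2θ/(4u^{3/2}),  u = L² − r² sin²θ = 0.00413746 m².
Substituting r = 0.0183 m, L = 0.0644 m, θ = 170.1°: d²x/dθ² = +0.013117 m.
a = ω²·d²x/dθ² = (245.1)²·(+0.013117) = +788.03 m/s²;  |a| = 788.03 m/s².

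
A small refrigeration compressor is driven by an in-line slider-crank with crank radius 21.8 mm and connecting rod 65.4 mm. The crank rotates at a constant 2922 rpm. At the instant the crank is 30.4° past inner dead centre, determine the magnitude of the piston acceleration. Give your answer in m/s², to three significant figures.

2110

ω = 2π·2922/60 = 306 rad/s
x(θ) = r cosθ + √(L² − r² sin²θ); with ω constant, a = ω²·d²x/dθ².
d²x/dθ² = −r cosθ − r²(cos2θ)/√u − r⁴ sin²2θ/(4u^{3/2}),  u = L² − r² sin²θ = 0.00415547 m².
Substituting r = 0.0218 m, L = 0.0654 m, θ = 30.4°: d²x/dθ² = -0.02256 m.
a = ω²·d²x/dθ² = (306)²·(-0.02256) = -2112.3 m/s²;  |a| = 2112.3 m/s².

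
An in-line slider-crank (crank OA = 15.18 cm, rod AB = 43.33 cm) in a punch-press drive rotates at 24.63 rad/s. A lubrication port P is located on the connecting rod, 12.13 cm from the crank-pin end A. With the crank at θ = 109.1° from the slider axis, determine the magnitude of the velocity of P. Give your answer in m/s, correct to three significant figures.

3.52

ω = 24.63 rad/s.  Crank-pin speed |V_A| = rω = 3.7388 m/s, perpendicular to OA.
Rod angle: sinφ = −(r/L) sinθ ⇒ φ = -19.332°; ω_rod = −rω cosθ/√(L²−r²sin²θ) = +2.9922 rad/s.
V_P = V_A + ω_rod × AP, with AP = 0.1213 m along the rod.
Components: V_Px = −rω sinθ − a·ω_rod·sinφ = -3.4129 m/s;  V_Py = rω cosθ + a·ω_rod·cosφ = -0.88093 m/s.
|V_P| = √(V_Px² + V_Py²) = 3.5247 m/s.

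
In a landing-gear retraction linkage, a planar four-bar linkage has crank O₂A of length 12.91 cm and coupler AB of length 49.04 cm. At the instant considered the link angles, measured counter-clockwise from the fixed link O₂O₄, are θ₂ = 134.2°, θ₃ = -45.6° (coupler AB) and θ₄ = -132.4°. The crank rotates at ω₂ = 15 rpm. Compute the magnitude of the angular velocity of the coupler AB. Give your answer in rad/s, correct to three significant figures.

0.413

ω₂ = 1.571 rad/s (from 15 rpm).
Differentiating the loop-closure r₂e^{iθ₂}+r₃e^{iθ₃}=r₁+r₄e^{iθ₄} gives r₂ω₂e^{iθ₂}+r₃ω₃e^{iθ₃}=r₄ω₄e^{iθ₄}.
Eliminating the other unknown: ω₃ = r₂ω₂ sin(θ₄−θ₂) / [r₃ sin(θ₃−θ₄)].
Numerator sine = +0.99824; denominator sine = +0.99844.
Result = 0.1291·1.571·(+0.99824) / (0.4904·(+0.99844)) = +0.41344 rad/s; magnitude 0.41344 rad/s.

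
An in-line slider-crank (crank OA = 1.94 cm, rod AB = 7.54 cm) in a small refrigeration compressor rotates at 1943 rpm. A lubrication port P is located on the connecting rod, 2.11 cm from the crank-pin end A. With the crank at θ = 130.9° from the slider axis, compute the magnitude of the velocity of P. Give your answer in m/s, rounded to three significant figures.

3.40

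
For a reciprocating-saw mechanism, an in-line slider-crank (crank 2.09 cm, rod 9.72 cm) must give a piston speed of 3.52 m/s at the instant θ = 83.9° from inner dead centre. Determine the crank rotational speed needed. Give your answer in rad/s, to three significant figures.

For an in-line slider-crank, |v_piston| = rω|sinθ|·[1 + r cosθ/√(L² − r² sin²θ)].
With r = 0.0209 m, L = 0.0972 m, θ = 83.9°: the bracketed kinematic factor |dx/dθ| = 0.021268 m.
ω = v/|dx/dθ| = 3.52/0.021268 = 165.51 rad/s.

166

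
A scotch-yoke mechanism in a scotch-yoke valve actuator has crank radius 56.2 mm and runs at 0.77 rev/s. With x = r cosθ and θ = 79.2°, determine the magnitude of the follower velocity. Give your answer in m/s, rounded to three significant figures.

0.267

ω = 4.838 rad/s (from 0.77 rev/s).
x = r cosθ ⇒ ẋ = −rω sinθ.
|v| = rω|sinθ| = 0.0562·4.838·|sin 79.2°| = 0.26708 m/s.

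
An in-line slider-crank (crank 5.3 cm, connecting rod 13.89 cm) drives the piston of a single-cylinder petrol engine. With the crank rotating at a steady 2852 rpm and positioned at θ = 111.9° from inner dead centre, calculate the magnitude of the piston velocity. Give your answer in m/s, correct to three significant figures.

12.5

ω = 2π·2852/60 = 298.7 rad/s
For an in-line slider-crank, x = r cosθ + √(L² − r² sin²θ), so v = −rω sinθ·[1 + r cosθ/√(L² − r² sin²θ)].
With r = 0.053 m, L = 0.1389 m, θ = 111.9°: √(L² − r² sin²θ) = 0.1299 m.
v = −0.053·298.7·0.92784·[1 + 0.053·-0.37299/0.1299] = -12.452 m/s.
|v| = 12.452 m/s.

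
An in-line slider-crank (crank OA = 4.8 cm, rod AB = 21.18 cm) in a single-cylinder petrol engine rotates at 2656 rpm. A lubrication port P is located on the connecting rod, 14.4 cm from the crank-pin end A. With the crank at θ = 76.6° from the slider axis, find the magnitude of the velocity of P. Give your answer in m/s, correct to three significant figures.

ω = 278.1 rad/s.  Crank-pin speed |V_A| = rω = 13.351 m/s, perpendicular to OA.
Rod angle: sinφ = −(r/L) sinθ ⇒ φ = -12.736°; ω_rod = −rω cosθ/√(L²−r²sin²θ) = -14.976 rad/s.
V_P = V_A + ω_rod × AP, with AP = 0.144 m along the rod.
Components: V_Px = −rω sinθ − a·ω_rod·sinφ = -13.462 m/s;  V_Py = rω cosθ + a·ω_rod·cosφ = +0.99042 m/s.
|V_P| = √(V_Px² + V_Py²) = 13.499 m/s.

13.5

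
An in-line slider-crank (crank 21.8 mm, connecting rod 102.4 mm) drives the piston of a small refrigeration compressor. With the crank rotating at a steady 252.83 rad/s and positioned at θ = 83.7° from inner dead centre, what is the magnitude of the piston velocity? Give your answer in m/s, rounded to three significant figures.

5.61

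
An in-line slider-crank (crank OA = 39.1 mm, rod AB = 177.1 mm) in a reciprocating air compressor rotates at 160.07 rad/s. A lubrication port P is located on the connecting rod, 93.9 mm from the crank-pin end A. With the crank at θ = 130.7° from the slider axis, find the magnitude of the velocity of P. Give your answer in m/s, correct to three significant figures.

ω = 160.1 rad/s.  Crank-pin speed |V_A| = rω = 6.2587 m/s, perpendicular to OA.
Rod angle: sinφ = −(r/L) sinθ ⇒ φ = -9.636°; ω_rod = −rω cosθ/√(L²−r²sin²θ) = +23.375 rad/s.
V_P = V_A + ω_rod × AP, with AP = 0.0939 m along the rod.
Components: V_Px = −rω sinθ − a·ω_rod·sinφ = -4.3776 m/s;  V_Py = rω cosθ + a·ω_rod·cosφ = -1.9174 m/s.
|V_P| = √(V_Px² + V_Py²) = 4.7791 m/s.

4.78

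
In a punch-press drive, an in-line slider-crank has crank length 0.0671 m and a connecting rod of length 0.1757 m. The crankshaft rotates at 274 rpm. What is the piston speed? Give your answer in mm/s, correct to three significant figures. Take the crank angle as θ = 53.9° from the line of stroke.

1920

ω = 2π·274/60 = 28.69 rad/s
For an in-line slider-crank, x = r cosθ + √(L² − r² sin²θ), so v = −rω sinθ·[1 + r cosθ/√(L² − r² sin²θ)].
With r = 0.0671 m, L = 0.1757 m, θ = 53.9°: √(L² − r² sin²θ) = 0.16713 m.
v = −0.0671·28.69·0.80799·[1 + 0.0671·0.58920/0.16713] = -1.9236 m/s.
|v| = 1.9236 m/s = 1923.6 mm/s.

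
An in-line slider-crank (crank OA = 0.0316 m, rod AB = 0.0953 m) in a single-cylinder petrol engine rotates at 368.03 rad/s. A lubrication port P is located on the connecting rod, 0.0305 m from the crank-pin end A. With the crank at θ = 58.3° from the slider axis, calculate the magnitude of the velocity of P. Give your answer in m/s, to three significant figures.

11.3

ω = 368 rad/s.  Crank-pin speed |V_A| = rω = 11.63 m/s, perpendicular to OA.
Rod angle: sinφ = −(r/L) sinθ ⇒ φ = -16.387°; ω_rod = −rω cosθ/√(L²−r²sin²θ) = -66.84 rad/s.
V_P = V_A + ω_rod × AP, with AP = 0.0305 m along the rod.
Components: V_Px = −rω sinθ − a·ω_rod·sinφ = -10.47 m/s;  V_Py = rω cosθ + a·ω_rod·cosφ = +4.1553 m/s.
|V_P| = √(V_Px² + V_Py²) = 11.264 m/s.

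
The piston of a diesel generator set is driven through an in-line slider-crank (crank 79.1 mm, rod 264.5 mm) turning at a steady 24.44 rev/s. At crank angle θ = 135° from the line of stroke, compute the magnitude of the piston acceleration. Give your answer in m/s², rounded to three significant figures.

1310

ω = 2π·24.4 = 153.6 rad/s
x(θ) = r cosθ + √(L² − r² sin²θ); with ω constant, a = ω²·d²x/dθ².
d²x/dθ² = −r cosθ − r²(cos2θ)/√u − r⁴ sin²2θ/(4u^{3/2}),  u = L² − r² sin²θ = 0.0668318 m².
Substituting r = 0.0791 m, L = 0.2645 m, θ = 135°: d²x/dθ² = +0.055366 m.
a = ω²·d²x/dθ² = (153.6)²·(+0.055366) = +1305.6 m/s²;  |a| = 1305.6 m/s².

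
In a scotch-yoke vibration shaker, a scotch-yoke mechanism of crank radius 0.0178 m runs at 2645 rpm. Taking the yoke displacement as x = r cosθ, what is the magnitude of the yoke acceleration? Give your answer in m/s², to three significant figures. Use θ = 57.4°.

736

ω = 277 rad/s (from 2645 rpm).
x = r cosθ ⇒ ẍ = −rω² cosθ (ω constant).
|a| = rω²|cosθ| = 0.0178·(277)²·|cos 57.4°| = 735.75 m/s².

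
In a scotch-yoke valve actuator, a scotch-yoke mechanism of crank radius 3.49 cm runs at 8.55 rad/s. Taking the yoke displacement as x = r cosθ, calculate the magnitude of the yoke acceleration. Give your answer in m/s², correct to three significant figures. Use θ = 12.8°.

2.49

ω = 8.55 rad/s
x = r cosθ ⇒ ẍ = −rω² cosθ (ω constant).
|a| = rω²|cosθ| = 0.0349·(8.55)²·|cos 12.8°| = 2.4879 m/s².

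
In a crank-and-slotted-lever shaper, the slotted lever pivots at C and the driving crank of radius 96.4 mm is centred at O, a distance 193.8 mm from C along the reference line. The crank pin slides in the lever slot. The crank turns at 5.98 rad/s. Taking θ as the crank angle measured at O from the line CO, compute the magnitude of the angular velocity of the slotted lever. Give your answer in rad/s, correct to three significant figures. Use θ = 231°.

0.631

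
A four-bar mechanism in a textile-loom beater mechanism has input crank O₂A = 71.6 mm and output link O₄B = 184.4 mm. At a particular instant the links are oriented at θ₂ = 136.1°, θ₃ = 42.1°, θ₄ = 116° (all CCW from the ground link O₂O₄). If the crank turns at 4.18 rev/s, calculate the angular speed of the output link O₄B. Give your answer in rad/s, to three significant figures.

ω₂ = 26.26 rad/s (from 4.18 rev/s).
Differentiating the loop-closure r₂e^{iθ₂}+r₃e^{iθ₃}=r₁+r₄e^{iθ₄} gives r₂ω₂e^{iθ₂}+r₃ω₃e^{iθ₃}=r₄ω₄e^{iθ₄}.
Eliminating the other unknown: ω₄ = r₂ω₂ sin(θ₂−θ₃) / [r₄ sin(θ₄−θ₃)].
Numerator sine = +0.99756; denominator sine = +0.96078.
Result = 0.0716·26.26·(+0.99756) / (0.1844·(+0.96078)) = +10.588 rad/s; magnitude 10.588 rad/s.

10.6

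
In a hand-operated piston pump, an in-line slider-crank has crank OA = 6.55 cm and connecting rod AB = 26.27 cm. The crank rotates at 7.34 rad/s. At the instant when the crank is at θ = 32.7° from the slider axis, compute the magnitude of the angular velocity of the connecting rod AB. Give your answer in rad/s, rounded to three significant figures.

ω = 7.34 rad/s
The rod makes angle φ with the slider axis where L sinφ = r sinθ; differentiating, L cosφ·φ̇ = r ω cosθ.
L cosφ = √(L² − r² sin²θ) = 0.26031 m.
|ω_rod| = r ω |cosθ| / √(L² − r² sin²θ) = 0.0655·7.34·0.84151/0.26031 = 1.5542 rad/s.

1.55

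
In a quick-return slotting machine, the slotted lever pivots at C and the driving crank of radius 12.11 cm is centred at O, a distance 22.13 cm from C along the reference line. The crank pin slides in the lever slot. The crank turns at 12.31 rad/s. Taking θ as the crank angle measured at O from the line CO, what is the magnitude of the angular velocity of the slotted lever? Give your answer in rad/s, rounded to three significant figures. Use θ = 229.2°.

1.22

ω = 12.31 rad/s
Crank pin A relative to C: A = (d + r cosθ, r sinθ); lever angle φ = atan2(r sinθ, d + r cosθ).
Differentiating tanφ: φ̇ = rω(d cosθ + r)/(d² + r² + 2dr cosθ).
d² + r² + 2dr cosθ = |CA|² = 0.0286163 m²;  d cosθ + r = -0.023502 m.
|ω_lever| = |0.1211·12.31·-0.023502| / 0.0286163 = 1.2243 rad/s.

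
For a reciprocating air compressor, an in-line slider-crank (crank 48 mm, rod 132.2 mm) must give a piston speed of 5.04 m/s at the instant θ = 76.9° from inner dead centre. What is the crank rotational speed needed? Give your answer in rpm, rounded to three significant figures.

946

For an in-line slider-crank, |v_piston| = rω|sinθ|·[1 + r cosθ/√(L² − r² sin²θ)].
With r = 0.048 m, L = 0.1322 m, θ = 76.9°: the bracketed kinematic factor |dx/dθ| = 0.050864 m.
ω = v/|dx/dθ| = 5.04/0.050864 = 99.088 rad/s.
N = 60ω/(2π) = 946.22 rpm.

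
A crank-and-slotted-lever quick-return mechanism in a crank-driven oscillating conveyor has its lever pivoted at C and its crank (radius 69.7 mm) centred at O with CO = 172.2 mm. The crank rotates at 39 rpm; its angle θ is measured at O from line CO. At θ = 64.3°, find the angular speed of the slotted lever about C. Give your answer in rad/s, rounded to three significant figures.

0.915

ω = 4.084 rad/s (from 39 rpm).
Crank pin A relative to C: A = (d + r cosθ, r sinθ); lever angle φ = atan2(r sinθ, d + r cosθ).
Differentiating tanφ: φ̇ = rω(d cosθ + r)/(d² + r² + 2dr cosθ).
d² + r² + 2dr cosθ = |CA|² = 0.0449208 m²;  d cosθ + r = +0.14438 m.
|ω_lever| = |0.0697·4.084·+0.14438| / 0.0449208 = 0.9149 rad/s.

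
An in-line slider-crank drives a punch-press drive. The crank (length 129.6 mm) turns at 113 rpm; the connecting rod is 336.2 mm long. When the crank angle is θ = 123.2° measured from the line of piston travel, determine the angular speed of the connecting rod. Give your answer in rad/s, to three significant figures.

2.64

ω = 11.83 rad/s (converted from 113 rpm).
The rod makes angle φ with the slider axis where L sinφ = r sinθ; differentiating, L cosφ·φ̇ = r ω cosθ.
L cosφ = √(L² − r² sin²θ) = 0.31823 m.
|ω_rod| = r ω |cosθ| / √(L² − r² sin²θ) = 0.1296·11.83·0.54756/0.31823 = 2.6388 rad/s.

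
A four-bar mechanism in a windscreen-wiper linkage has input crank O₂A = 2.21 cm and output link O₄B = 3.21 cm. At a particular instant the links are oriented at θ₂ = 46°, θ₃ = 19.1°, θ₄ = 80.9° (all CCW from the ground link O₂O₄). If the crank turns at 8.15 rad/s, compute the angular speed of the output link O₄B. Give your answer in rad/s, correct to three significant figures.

2.88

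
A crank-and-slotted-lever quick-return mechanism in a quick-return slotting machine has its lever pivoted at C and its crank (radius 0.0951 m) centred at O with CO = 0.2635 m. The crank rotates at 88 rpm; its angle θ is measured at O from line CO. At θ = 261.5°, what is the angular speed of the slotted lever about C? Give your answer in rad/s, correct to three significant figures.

ω = 9.215 rad/s (from 88 rpm).
Crank pin A relative to C: A = (d + r cosθ, r sinθ); lever angle φ = atan2(r sinθ, d + r cosθ).
Differentiating tanφ: φ̇ = rω(d cosθ + r)/(d² + r² + 2dr cosθ).
d² + r² + 2dr cosθ = |CA|² = 0.0710684 m²;  d cosθ + r = +0.056152 m.
|ω_lever| = |0.0951·9.215·+0.056152| / 0.0710684 = 0.69244 rad/s.

0.692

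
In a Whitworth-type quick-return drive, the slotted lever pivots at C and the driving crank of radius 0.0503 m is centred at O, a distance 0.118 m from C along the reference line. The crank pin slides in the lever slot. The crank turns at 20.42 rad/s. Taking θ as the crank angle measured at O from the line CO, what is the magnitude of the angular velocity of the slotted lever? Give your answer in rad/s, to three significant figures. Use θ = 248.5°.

ω = 20.42 rad/s
Crank pin A relative to C: A = (d + r cosθ, r sinθ); lever angle φ = atan2(r sinθ, d + r cosθ).
Differentiating tanφ: φ̇ = rω(d cosθ + r)/(d² + r² + 2dr cosθ).
d² + r² + 2dr cosθ = |CA|² = 0.0121034 m²;  d cosθ + r = +0.0070529 m.
|ω_lever| = |0.0503·20.42·+0.0070529| / 0.0121034 = 0.59852 rad/s.

0.599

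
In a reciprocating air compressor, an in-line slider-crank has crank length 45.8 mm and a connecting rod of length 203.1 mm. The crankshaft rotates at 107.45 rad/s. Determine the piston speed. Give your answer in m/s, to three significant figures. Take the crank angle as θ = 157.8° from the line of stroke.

ω = 107.5 rad/s
For an in-line slider-crank, x = r cosθ + √(L² − r² sin²θ), so v = −rω sinθ·[1 + r cosθ/√(L² − r² sin²θ)].
With r = 0.0458 m, L = 0.2031 m, θ = 157.8°: √(L² − r² sin²θ) = 0.20236 m.
v = −0.0458·107.5·0.37784·[1 + 0.0458·-0.92587/0.20236] = -1.4698 m/s.
|v| = 1.4698 m/s.

1.47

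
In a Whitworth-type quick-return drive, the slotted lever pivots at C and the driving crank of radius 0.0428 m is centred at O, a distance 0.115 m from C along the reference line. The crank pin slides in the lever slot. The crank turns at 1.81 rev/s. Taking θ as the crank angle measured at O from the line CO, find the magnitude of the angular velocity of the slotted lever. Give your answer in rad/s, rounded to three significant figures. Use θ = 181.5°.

ω = 11.37 rad/s (from 1.81 rev/s).
Crank pin A relative to C: A = (d + r cosθ, r sinθ); lever angle φ = atan2(r sinθ, d + r cosθ).
Differentiating tanφ: φ̇ = rω(d cosθ + r)/(d² + r² + 2dr cosθ).
d² + r² + 2dr cosθ = |CA|² = 0.00521621 m²;  d cosθ + r = -0.072161 m.
|ω_lever| = |0.0428·11.37·-0.072161| / 0.00521621 = 6.7336 rad/s.

6.73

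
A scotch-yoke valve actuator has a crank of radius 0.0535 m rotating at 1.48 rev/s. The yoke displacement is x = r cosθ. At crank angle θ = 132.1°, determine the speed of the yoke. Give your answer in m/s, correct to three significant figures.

ω = 9.299 rad/s (from 1.48 rev/s).
x = r cosθ ⇒ ẋ = −rω sinθ.
|v| = rω|sinθ| = 0.0535·9.299·|sin 132.1°| = 0.36913 m/s.

0.369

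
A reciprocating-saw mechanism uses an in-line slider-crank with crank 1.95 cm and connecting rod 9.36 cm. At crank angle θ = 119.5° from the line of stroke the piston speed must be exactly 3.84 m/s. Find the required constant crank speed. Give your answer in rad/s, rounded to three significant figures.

253

For an in-line slider-crank, |v_piston| = rω|sinθ|·[1 + r cosθ/√(L² − r² sin²θ)].
With r = 0.0195 m, L = 0.0936 m, θ = 119.5°: the bracketed kinematic factor |dx/dθ| = 0.015201 m.
ω = v/|dx/dθ| = 3.84/0.015201 = 252.61 rad/s.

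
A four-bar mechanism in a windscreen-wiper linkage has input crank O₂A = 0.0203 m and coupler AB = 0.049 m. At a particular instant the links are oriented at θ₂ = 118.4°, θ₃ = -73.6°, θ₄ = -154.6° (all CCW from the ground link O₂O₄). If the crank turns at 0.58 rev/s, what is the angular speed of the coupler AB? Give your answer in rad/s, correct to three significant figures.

1.53

ω₂ = 3.644 rad/s (from 0.58 rev/s).
Differentiating the loop-closure r₂e^{iθ₂}+r₃e^{iθ₃}=r₁+r₄e^{iθ₄} gives r₂ω₂e^{iθ₂}+r₃ω₃e^{iθ₃}=r₄ω₄e^{iθ₄}.
Eliminating the other unknown: ω₃ = r₂ω₂ sin(θ₄−θ₂) / [r₃ sin(θ₃−θ₄)].
Numerator sine = +0.99863; denominator sine = +0.98769.
Result = 0.0203·3.644·(+0.99863) / (0.049·(+0.98769)) = +1.5265 rad/s; magnitude 1.5265 rad/s.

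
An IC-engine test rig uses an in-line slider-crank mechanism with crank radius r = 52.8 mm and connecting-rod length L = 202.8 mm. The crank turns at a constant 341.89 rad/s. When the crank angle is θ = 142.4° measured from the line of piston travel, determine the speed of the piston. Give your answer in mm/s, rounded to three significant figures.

8710

ω = 341.9 rad/s
For an in-line slider-crank, x = r cosθ + √(L² − r² sin²θ), so v = −rω sinθ·[1 + r cosθ/√(L² − r² sin²θ)].
With r = 0.0528 m, L = 0.2028 m, θ = 142.4°: √(L² − r² sin²θ) = 0.20022 m.
v = −0.0528·341.9·0.61015·[1 + 0.0528·-0.79229/0.20022] = -8.713 m/s.
|v| = 8.713 m/s = 8713 mm/s.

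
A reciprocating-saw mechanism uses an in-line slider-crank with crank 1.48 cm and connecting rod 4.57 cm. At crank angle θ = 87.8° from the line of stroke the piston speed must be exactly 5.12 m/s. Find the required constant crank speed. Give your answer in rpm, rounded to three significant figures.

3260

For an in-line slider-crank, |v_piston| = rω|sinθ|·[1 + r cosθ/√(L² − r² sin²θ)].
With r = 0.0148 m, L = 0.0457 m, θ = 87.8°: the bracketed kinematic factor |dx/dθ| = 0.014983 m.
ω = v/|dx/dθ| = 5.12/0.014983 = 341.71 rad/s.
N = 60ω/(2π) = 3263.1 rpm.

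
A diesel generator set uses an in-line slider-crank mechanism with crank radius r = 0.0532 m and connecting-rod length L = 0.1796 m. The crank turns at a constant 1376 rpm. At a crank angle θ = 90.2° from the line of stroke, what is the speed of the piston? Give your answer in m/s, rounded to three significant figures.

ω = 2π·1376/60 = 144.1 rad/s
For an in-line slider-crank, x = r cosθ + √(L² − r² sin²θ), so v = −rω sinθ·[1 + r cosθ/√(L² − r² sin²θ)].
With r = 0.0532 m, L = 0.1796 m, θ = 90.2°: √(L² − r² sin²θ) = 0.17154 m.
v = −0.0532·144.1·0.99999·[1 + 0.0532·-0.00349/0.17154] = -7.6575 m/s.
|v| = 7.6575 m/s.

7.66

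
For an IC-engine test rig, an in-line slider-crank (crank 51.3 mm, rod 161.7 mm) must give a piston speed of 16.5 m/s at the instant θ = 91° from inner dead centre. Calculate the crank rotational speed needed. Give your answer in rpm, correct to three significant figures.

3090

For an in-line slider-crank, |v_piston| = rω|sinθ|·[1 + r cosθ/√(L² − r² sin²θ)].
With r = 0.0513 m, L = 0.1617 m, θ = 91°: the bracketed kinematic factor |dx/dθ| = 0.050993 m.
ω = v/|dx/dθ| = 16.5/0.050993 = 323.58 rad/s.
N = 60ω/(2π) = 3089.9 rpm.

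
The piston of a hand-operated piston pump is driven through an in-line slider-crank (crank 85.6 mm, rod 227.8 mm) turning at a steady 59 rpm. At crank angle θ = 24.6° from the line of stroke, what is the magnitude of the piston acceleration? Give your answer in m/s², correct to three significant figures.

3.81

ω = 2π·59/60 = 6.178 rad/s
x(θ) = r cosθ + √(L² − r² sin²θ); with ω constant, a = ω²·d²x/dθ².
d²x/dθ² = −r cosθ − r²(cos2θ)/√u − r⁴ sin²2θ/(4u^{3/2}),  u = L² − r² sin²θ = 0.0506231 m².
Substituting r = 0.0856 m, L = 0.2278 m, θ = 24.6°: d²x/dθ² = -0.099786 m.
a = ω²·d²x/dθ² = (6.178)²·(-0.099786) = -3.8092 m/s²;  |a| = 3.8092 m/s².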